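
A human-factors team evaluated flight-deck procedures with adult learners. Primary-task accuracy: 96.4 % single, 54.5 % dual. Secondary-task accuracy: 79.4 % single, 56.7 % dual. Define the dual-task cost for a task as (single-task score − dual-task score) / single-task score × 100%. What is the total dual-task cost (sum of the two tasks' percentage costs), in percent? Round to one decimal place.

Primary cost = (96.4 − 54.5) / 96.4 × 100% = 43.4647%.
Secondary cost = (79.4 − 56.7) / 79.4 × 100% = 28.5894%.
Total = 43.4647% + 28.5894% = 72.0541% ≈ 72.1%.

72.1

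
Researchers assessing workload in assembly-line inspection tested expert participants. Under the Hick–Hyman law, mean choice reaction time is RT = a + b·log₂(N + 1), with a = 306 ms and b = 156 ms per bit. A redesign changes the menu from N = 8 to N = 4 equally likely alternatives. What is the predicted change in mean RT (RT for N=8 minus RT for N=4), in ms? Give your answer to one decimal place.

RT(8) = 306 + 156·log₂(9) = 306 + 156·3.1699 = 800.5044 ms.
RT(4) = 306 + 156·log₂(5) = 306 + 156·2.3219 = 668.2164 ms.
Difference = 800.5044 − 668.2164 = 132.2880 ≈ 132.3 ms.

132.3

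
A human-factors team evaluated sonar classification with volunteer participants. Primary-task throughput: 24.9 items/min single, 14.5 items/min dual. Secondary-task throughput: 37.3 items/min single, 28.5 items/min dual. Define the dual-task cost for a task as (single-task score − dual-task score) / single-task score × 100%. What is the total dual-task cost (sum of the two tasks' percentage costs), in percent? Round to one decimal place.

Primary cost = (24.9 − 14.5) / 24.9 × 100% = 41.7671%.
Secondary cost = (37.3 − 28.5) / 37.3 × 100% = 23.5925%.
Total = 41.7671% + 23.5925% = 65.3596% ≈ 65.4%.

65.4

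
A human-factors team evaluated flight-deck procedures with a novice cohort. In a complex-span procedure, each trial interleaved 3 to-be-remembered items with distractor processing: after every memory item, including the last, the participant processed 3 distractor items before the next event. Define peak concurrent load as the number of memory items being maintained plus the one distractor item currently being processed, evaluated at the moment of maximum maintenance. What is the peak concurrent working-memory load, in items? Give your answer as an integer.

Maintenance is greatest during the distractor(s) after memory item 3: all 3 memory items are being held.
One distractor item is concurrently being processed.
Peak concurrent load = 3 + 1 = 4 items.

4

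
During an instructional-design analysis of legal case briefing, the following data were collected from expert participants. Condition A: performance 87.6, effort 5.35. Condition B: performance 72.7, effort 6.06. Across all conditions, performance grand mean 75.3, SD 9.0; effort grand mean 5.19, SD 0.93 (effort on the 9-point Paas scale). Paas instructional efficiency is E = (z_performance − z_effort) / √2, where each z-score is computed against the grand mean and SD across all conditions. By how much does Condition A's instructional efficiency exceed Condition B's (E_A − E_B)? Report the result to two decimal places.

1.71

Condition A: z_P = (87.6 − 75.3)/9.0 = 1.3667; z_E = (5.35 − 5.19)/0.93 = 0.1720; E_A = (1.3667 − 0.1720)/√2 = 0.8448.
Condition B: z_P = (72.7 − 75.3)/9.0 = -0.2889; z_E = (6.06 − 5.19)/0.93 = 0.9355; E_B = (-0.2889 − 0.9355)/√2 = -0.8658.
E_A − E_B = 0.8448 − (-0.8658) = 1.7106 ≈ 1.71.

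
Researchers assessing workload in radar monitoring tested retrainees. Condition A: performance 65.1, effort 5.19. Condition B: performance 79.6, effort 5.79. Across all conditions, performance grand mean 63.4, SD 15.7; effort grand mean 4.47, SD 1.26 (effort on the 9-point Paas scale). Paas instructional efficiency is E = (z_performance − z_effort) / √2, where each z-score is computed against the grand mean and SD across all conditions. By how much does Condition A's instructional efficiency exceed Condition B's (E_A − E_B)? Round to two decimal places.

-0.32

Condition A: z_P = (65.1 − 63.4)/15.7 = 0.1083; z_E = (5.19 − 4.47)/1.26 = 0.5714; E_A = (0.1083 − 0.5714)/√2 = -0.3275.
Condition B: z_P = (79.6 − 63.4)/15.7 = 1.0318; z_E = (5.79 − 4.47)/1.26 = 1.0476; E_B = (1.0318 − 1.0476)/√2 = -0.0112.
E_A − E_B = -0.3275 − (-0.0112) = -0.3163 ≈ -0.32.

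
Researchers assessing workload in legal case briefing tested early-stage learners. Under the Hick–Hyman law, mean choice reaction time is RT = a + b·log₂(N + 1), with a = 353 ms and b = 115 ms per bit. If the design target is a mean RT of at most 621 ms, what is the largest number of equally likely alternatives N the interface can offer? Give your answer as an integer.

Set 353 + 115·log₂(N + 1) ≤ 621.
log₂(N + 1) ≤ (621 − 353) / 115 = 2.3304.
N + 1 ≤ 2^2.3304 = 5.0294.
N ≤ 4.0294, so the largest integer N is 4.

4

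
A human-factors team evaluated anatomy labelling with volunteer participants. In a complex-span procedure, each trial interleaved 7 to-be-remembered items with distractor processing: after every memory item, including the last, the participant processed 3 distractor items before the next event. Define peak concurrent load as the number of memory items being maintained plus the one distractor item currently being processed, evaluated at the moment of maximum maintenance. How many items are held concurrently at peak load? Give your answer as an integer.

Maintenance is greatest during the distractor(s) after memory item 7: all 7 memory items are being held.
One distractor item is concurrently being processed.
Peak concurrent load = 7 + 1 = 8 items.

8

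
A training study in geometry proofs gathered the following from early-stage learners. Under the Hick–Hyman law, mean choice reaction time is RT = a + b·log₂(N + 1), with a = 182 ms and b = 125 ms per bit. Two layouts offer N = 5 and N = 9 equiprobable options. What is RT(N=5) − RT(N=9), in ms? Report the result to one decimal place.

-92.1

RT(5) = 182 + 125·log₂(6) = 182 + 125·2.5850 = 505.1250 ms.
RT(9) = 182 + 125·log₂(10) = 182 + 125·3.3219 = 597.2375 ms.
Difference = 505.1250 − 597.2375 = -92.1125 ≈ -92.1 ms.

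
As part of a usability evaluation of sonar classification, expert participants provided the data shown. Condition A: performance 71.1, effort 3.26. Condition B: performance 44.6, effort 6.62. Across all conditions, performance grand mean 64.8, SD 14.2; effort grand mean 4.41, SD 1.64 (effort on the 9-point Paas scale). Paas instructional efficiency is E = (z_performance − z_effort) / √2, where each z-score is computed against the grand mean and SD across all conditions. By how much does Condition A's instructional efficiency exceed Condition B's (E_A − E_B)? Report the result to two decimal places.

2.77

Condition A: z_P = (71.1 − 64.8)/14.2 = 0.4437; z_E = (3.26 − 4.41)/1.64 = -0.7012; E_A = (0.4437 − (-0.7012))/√2 = 0.8096.
Condition B: z_P = (44.6 − 64.8)/14.2 = -1.4225; z_E = (6.62 − 4.41)/1.64 = 1.3476; E_B = (-1.4225 − 1.3476)/√2 = -1.9588.
E_A − E_B = 0.8096 − (-1.9588) = 2.7684 ≈ 2.77.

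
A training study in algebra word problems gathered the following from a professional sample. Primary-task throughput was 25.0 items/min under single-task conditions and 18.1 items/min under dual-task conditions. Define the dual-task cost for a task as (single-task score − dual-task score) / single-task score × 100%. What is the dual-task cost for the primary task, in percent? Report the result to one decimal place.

27.6

Cost = (25.0 − 18.1) / 25.0 × 100%
     = 6.9000 / 25.0 × 100% = 27.6000%.
≈ 27.6%.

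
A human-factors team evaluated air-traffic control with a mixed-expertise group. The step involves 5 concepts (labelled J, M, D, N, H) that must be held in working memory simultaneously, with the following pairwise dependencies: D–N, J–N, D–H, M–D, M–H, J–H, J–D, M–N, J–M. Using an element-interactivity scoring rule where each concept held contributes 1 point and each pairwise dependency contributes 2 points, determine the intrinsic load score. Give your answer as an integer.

23

Count of concepts held simultaneously: 5.
Count of pairwise dependencies listed: 9.
Element contribution: 5 × 1 = 5.
Interaction contribution: 9 × 2 = 18.
Intrinsic load = 5 + 18 = 23.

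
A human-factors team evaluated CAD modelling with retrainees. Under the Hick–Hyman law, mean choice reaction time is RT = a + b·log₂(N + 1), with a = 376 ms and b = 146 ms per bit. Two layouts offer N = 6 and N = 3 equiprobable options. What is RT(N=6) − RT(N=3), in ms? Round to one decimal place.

RT(6) = 376 + 146·log₂(7) = 376 + 146·2.8074 = 785.8804 ms.
RT(3) = 376 + 146·log₂(4) = 376 + 146·2.0000 = 668.0000 ms.
Difference = 785.8804 − 668.0000 = 117.8804 ≈ 117.9 ms.

117.9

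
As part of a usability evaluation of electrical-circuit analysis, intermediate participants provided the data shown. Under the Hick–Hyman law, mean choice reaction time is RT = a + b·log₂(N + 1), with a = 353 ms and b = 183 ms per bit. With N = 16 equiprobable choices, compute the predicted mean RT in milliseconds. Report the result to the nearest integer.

log₂(16 + 1) = log₂(17) = 4.0875.
RT = 353 + 183 × 4.0875 = 353 + 748.0125 = 1101.0125 ms.
≈ 1101 ms.

1101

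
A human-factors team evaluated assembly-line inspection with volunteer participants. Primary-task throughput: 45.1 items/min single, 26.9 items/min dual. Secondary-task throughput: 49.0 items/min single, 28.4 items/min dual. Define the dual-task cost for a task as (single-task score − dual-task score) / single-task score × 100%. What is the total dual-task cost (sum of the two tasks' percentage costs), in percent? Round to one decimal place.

82.4

Primary cost = (45.1 − 26.9) / 45.1 × 100% = 40.3548%.
Secondary cost = (49.0 − 28.4) / 49.0 × 100% = 42.0408%.
Total = 40.3548% + 42.0408% = 82.3956% ≈ 82.4%.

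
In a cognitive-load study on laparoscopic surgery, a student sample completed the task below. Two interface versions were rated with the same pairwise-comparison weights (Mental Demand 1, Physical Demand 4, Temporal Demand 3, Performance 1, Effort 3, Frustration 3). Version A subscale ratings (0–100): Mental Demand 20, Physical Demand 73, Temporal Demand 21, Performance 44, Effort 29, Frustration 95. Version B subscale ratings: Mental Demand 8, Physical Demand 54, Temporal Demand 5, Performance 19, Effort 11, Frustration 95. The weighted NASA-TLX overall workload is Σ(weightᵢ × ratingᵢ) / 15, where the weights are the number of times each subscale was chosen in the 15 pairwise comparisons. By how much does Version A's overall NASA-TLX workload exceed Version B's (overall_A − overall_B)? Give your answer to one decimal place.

14.3

Version A weighted sum = 1·20 + 4·73 + 3·21 + 1·44 + 3·29 + 3·95 = 20 + 292 + 63 + 44 + 87 + 285 = 791; overall_A = 791/15 = 52.7333.
Version B weighted sum = 1·8 + 4·54 + 3·5 + 1·19 + 3·11 + 3·95 = 8 + 216 + 15 + 19 + 33 + 285 = 576; overall_B = 576/15 = 38.4000.
Difference = 52.7333 − 38.4000 = 14.3333 ≈ 14.3.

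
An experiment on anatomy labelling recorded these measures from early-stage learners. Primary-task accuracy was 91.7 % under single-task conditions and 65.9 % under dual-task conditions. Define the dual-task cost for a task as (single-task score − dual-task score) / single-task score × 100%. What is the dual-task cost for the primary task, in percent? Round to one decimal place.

Cost = (91.7 − 65.9) / 91.7 × 100%
     = 25.8000 / 91.7 × 100% = 28.1352%.
≈ 28.1%.

28.1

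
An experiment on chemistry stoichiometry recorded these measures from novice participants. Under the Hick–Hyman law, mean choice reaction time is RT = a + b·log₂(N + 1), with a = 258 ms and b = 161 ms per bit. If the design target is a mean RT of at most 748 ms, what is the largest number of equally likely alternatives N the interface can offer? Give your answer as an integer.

Set 258 + 161·log₂(N + 1) ≤ 748.
log₂(N + 1) ≤ (748 − 258) / 161 = 3.0435.
N + 1 ≤ 2^3.0435 = 8.2449.
N ≤ 7.2449, so the largest integer N is 7.

7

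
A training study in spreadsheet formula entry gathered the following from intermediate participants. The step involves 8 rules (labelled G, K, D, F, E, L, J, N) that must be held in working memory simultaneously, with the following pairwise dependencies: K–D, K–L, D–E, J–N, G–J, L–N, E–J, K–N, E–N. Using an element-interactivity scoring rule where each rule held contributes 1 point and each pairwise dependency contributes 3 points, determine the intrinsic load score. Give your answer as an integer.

Count of rules held simultaneously: 8.
Count of pairwise dependencies listed: 9.
Element contribution: 8 × 1 = 8.
Interaction contribution: 9 × 3 = 27.
Intrinsic load = 8 + 27 = 35.

35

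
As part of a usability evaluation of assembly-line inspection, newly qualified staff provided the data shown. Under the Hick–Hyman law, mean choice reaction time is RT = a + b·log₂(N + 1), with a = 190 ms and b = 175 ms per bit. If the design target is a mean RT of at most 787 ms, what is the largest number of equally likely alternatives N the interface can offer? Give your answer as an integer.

9

Set 190 + 175·log₂(N + 1) ≤ 787.
log₂(N + 1) ≤ (787 − 190) / 175 = 3.4114.
N + 1 ≤ 2^3.4114 = 10.6398.
N ≤ 9.6398, so the largest integer N is 9.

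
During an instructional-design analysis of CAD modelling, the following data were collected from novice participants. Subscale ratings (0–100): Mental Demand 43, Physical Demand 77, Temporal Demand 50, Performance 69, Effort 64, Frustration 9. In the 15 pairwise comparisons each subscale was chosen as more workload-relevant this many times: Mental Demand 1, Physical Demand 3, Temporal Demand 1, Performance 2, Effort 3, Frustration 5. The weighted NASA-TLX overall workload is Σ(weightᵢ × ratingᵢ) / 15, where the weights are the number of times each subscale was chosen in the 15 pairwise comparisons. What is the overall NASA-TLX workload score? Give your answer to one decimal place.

46.6

The tallies are the weights (they sum to 15).
Weighted sum = 1·43 + 3·77 + 1·50 + 2·69 + 3·64 + 5·9
            = 43 + 231 + 50 + 138 + 192 + 45 = 699.
Overall workload = 699 / 15 = 46.6000 ≈ 46.6.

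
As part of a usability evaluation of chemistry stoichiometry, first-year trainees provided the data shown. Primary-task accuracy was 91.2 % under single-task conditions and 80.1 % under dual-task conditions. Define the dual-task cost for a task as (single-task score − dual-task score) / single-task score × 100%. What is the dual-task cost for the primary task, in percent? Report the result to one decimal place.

Cost = (91.2 − 80.1) / 91.2 × 100%
     = 11.1000 / 91.2 × 100% = 12.1711%.
≈ 12.2%.

12.2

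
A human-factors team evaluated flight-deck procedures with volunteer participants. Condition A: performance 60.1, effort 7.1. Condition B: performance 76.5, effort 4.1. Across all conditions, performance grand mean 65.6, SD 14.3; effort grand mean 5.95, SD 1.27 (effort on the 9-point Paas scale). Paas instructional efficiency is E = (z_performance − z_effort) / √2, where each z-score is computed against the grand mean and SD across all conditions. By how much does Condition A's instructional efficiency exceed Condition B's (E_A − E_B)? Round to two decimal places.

Condition A: z_P = (60.1 − 65.6)/14.3 = -0.3846; z_E = (7.1 − 5.95)/1.27 = 0.9055; E_A = (-0.3846 − 0.9055)/√2 = -0.9122.
Condition B: z_P = (76.5 − 65.6)/14.3 = 0.7622; z_E = (4.1 − 5.95)/1.27 = -1.4567; E_B = (0.7622 − (-1.4567))/√2 = 1.5690.
E_A − E_B = -0.9122 − 1.5690 = -2.4812 ≈ -2.48.

-2.48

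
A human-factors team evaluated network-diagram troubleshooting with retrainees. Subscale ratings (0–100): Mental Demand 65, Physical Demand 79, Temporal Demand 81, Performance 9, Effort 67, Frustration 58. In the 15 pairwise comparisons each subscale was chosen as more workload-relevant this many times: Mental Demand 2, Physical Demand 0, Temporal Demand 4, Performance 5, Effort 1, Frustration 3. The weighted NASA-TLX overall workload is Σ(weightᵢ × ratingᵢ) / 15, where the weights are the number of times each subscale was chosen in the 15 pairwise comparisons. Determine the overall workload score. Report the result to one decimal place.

49.3

The tallies are the weights (they sum to 15).
Weighted sum = 2·65 + 0·79 + 4·81 + 5·9 + 1·67 + 3·58
            = 130 + 0 + 324 + 45 + 67 + 174 = 740.
Overall workload = 740 / 15 = 49.3333 ≈ 49.3.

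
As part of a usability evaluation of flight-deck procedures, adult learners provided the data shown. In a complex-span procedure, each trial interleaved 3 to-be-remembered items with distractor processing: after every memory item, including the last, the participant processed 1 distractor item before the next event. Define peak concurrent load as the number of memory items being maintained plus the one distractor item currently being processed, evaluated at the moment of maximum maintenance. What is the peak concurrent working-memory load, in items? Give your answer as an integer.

Maintenance is greatest during the distractor(s) after memory item 3: all 3 memory items are being held.
One distractor item is concurrently being processed.
Peak concurrent load = 3 + 1 = 4 items.

4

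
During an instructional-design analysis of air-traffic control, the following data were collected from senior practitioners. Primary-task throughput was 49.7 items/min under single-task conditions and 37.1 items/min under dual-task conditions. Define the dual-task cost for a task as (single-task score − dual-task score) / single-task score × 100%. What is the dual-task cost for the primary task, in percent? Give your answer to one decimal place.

Cost = (49.7 − 37.1) / 49.7 × 100%
     = 12.6000 / 49.7 × 100% = 25.3521%.
≈ 25.4%.

25.4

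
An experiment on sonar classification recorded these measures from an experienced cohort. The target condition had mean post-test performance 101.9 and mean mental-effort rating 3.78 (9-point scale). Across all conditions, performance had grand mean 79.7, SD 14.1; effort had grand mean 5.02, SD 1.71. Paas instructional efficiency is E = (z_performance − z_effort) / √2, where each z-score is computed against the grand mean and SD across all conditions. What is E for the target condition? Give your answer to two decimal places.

1.63

z_performance = (101.9 − 79.7) / 14.1 = 22.2000 / 14.1 = 1.5745.
z_effort = (3.78 − 5.02) / 1.71 = -1.2400 / 1.71 = -0.7251.
z_P − z_E = 1.5745 − (-0.7251) = 2.2996.
E = 2.2996 / √2 = 2.2996 / 1.41421 = 1.6261 ≈ 1.63.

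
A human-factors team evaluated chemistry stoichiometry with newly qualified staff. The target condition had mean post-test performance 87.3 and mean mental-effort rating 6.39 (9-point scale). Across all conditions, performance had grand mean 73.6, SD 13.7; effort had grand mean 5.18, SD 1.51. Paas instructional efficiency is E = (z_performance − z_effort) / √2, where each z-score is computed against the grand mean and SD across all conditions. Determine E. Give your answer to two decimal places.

0.14

z_performance = (87.3 − 73.6) / 13.7 = 13.7000 / 13.7 = 1.0000.
z_effort = (6.39 − 5.18) / 1.51 = 1.2100 / 1.51 = 0.8013.
z_P − z_E = 1.0000 − 0.8013 = 0.1987.
E = 0.1987 / √2 = 0.1987 / 1.41421 = 0.1405 ≈ 0.14.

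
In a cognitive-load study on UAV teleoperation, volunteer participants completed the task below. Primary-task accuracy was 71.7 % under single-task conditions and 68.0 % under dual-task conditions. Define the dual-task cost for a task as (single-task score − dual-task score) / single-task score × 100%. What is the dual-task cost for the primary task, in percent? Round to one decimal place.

5.2

Cost = (71.7 − 68.0) / 71.7 × 100%
     = 3.7000 / 71.7 × 100% = 5.1604%.
≈ 5.2%.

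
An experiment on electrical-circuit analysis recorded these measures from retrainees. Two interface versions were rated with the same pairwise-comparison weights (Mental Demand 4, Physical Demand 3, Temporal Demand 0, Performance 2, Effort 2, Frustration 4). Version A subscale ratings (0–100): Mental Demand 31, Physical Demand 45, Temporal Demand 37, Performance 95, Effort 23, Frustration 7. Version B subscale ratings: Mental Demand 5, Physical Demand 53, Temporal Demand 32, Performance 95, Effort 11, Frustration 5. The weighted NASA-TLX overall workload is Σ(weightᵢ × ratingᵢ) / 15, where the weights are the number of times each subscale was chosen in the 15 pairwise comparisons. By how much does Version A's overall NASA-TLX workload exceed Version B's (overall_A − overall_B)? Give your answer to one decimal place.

Version A weighted sum = 4·31 + 3·45 + 0·37 + 2·95 + 2·23 + 4·7 = 124 + 135 + 0 + 190 + 46 + 28 = 523; overall_A = 523/15 = 34.8667.
Version B weighted sum = 4·5 + 3·53 + 0·32 + 2·95 + 2·11 + 4·5 = 20 + 159 + 0 + 190 + 22 + 20 = 411; overall_B = 411/15 = 27.4000.
Difference = 34.8667 − 27.4000 = 7.4667 ≈ 7.5.

7.5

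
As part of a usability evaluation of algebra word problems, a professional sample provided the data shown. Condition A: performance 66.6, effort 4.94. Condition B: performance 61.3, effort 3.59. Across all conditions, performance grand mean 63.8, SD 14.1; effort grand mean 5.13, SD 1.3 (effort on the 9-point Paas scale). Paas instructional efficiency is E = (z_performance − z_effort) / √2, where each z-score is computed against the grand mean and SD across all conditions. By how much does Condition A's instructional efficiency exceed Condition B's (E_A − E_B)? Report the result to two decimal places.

Condition A: z_P = (66.6 − 63.8)/14.1 = 0.1986; z_E = (4.94 − 5.13)/1.3 = -0.1462; E_A = (0.1986 − (-0.1462))/√2 = 0.2438.
Condition B: z_P = (61.3 − 63.8)/14.1 = -0.1773; z_E = (3.59 − 5.13)/1.3 = -1.1846; E_B = (-0.1773 − (-1.1846))/√2 = 0.7123.
E_A − E_B = 0.2438 − 0.7123 = -0.4685 ≈ -0.47.

-0.47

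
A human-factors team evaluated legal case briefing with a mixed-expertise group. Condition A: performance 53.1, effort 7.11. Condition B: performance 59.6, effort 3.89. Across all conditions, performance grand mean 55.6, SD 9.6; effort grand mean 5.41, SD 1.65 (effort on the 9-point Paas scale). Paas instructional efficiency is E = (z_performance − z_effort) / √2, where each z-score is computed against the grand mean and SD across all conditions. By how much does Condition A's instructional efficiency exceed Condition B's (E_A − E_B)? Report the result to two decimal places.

Condition A: z_P = (53.1 − 55.6)/9.6 = -0.2604; z_E = (7.11 − 5.41)/1.65 = 1.0303; E_A = (-0.2604 − 1.0303)/√2 = -0.9127.
Condition B: z_P = (59.6 − 55.6)/9.6 = 0.4167; z_E = (3.89 − 5.41)/1.65 = -0.9212; E_B = (0.4167 − (-0.9212))/√2 = 0.9460.
E_A − E_B = -0.9127 − 0.9460 = -1.8587 ≈ -1.86.

-1.86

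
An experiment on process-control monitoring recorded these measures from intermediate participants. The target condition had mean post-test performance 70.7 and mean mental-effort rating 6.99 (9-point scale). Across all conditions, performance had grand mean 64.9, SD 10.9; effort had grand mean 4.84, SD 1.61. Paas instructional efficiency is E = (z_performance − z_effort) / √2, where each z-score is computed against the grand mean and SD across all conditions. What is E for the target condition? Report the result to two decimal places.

-0.57

z_performance = (70.7 − 64.9) / 10.9 = 5.8000 / 10.9 = 0.5321.
z_effort = (6.99 − 4.84) / 1.61 = 2.1500 / 1.61 = 1.3354.
z_P − z_E = 0.5321 − 1.3354 = -0.8033.
E = -0.8033 / √2 = -0.8033 / 1.41421 = -0.5680 ≈ -0.57.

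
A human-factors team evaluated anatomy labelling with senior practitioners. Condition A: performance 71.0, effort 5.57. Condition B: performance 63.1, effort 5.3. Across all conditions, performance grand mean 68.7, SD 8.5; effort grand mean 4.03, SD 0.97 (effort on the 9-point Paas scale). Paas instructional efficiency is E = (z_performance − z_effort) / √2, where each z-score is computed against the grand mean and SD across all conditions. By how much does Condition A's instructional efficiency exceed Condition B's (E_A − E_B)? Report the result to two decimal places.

0.46

Condition A: z_P = (71.0 − 68.7)/8.5 = 0.2706; z_E = (5.57 − 4.03)/0.97 = 1.5876; E_A = (0.2706 − 1.5876)/√2 = -0.9313.
Condition B: z_P = (63.1 − 68.7)/8.5 = -0.6588; z_E = (5.3 − 4.03)/0.97 = 1.3093; E_B = (-0.6588 − 1.3093)/√2 = -1.3917.
E_A − E_B = -0.9313 − (-1.3917) = 0.4604 ≈ 0.46.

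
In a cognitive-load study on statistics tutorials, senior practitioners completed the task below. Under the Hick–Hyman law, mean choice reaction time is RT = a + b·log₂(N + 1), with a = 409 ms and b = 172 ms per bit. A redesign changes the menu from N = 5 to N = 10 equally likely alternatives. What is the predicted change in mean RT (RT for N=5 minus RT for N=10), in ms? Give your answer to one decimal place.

-150.4

RT(5) = 409 + 172·log₂(6) = 409 + 172·2.5850 = 853.6200 ms.
RT(10) = 409 + 172·log₂(11) = 409 + 172·3.4594 = 1004.0168 ms.
Difference = 853.6200 − 1004.0168 = -150.3968 ≈ -150.4 ms.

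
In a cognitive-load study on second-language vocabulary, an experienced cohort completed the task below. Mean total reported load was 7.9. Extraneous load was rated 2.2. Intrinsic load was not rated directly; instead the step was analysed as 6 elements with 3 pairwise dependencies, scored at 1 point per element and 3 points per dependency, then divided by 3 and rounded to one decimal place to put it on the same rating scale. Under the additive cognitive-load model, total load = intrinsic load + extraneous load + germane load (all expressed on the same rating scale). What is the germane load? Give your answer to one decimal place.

0.7

Intrinsic (element-interactivity): (6 × 1 + 3 × 3) / 3 = 15 / 3 = 5.0000 → 5.0.
germane load = total − intrinsic − extraneous
             = 7.9 − 5.0 − 2.2 = 0.7.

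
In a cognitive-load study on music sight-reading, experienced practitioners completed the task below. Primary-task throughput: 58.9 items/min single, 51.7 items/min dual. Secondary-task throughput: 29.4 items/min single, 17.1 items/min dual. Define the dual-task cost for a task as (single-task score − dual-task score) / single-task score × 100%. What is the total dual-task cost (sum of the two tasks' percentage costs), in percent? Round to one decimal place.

54.1

Primary cost = (58.9 − 51.7) / 58.9 × 100% = 12.2241%.
Secondary cost = (29.4 − 17.1) / 29.4 × 100% = 41.8367%.
Total = 12.2241% + 41.8367% = 54.0608% ≈ 54.1%.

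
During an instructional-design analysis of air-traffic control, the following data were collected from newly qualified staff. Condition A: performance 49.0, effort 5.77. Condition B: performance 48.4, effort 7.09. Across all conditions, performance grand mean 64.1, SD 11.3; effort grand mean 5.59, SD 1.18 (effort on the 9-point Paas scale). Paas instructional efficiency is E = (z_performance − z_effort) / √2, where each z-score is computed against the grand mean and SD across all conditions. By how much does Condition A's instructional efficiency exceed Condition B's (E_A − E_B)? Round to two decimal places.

Condition A: z_P = (49.0 − 64.1)/11.3 = -1.3363; z_E = (5.77 − 5.59)/1.18 = 0.1525; E_A = (-1.3363 − 0.1525)/√2 = -1.0527.
Condition B: z_P = (48.4 − 64.1)/11.3 = -1.3894; z_E = (7.09 − 5.59)/1.18 = 1.2712; E_B = (-1.3894 − 1.2712)/√2 = -1.8813.
E_A − E_B = -1.0527 − (-1.8813) = 0.8286 ≈ 0.83.

0.83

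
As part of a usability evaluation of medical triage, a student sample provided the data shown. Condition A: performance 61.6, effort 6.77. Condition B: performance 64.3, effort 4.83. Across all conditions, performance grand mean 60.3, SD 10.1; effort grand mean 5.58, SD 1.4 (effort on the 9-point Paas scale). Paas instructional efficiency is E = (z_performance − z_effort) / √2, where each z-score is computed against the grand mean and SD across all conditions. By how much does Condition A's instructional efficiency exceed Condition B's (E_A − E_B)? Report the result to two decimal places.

-1.17

Condition A: z_P = (61.6 − 60.3)/10.1 = 0.1287; z_E = (6.77 − 5.58)/1.4 = 0.8500; E_A = (0.1287 − 0.8500)/√2 = -0.5100.
Condition B: z_P = (64.3 − 60.3)/10.1 = 0.3960; z_E = (4.83 − 5.58)/1.4 = -0.5357; E_B = (0.3960 − (-0.5357))/√2 = 0.6588.
E_A − E_B = -0.5100 − 0.6588 = -1.1688 ≈ -1.17.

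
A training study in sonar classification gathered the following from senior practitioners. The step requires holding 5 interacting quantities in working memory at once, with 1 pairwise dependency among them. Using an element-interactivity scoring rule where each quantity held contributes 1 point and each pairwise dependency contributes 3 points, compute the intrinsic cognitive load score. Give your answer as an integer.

8

Element contribution: 5 × 1 = 5.
Interaction contribution: 1 × 3 = 3.
Intrinsic load = 5 + 3 = 8.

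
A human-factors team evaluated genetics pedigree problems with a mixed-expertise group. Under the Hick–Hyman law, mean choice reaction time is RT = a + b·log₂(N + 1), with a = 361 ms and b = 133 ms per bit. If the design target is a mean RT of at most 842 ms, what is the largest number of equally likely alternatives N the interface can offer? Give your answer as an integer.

Set 361 + 133·log₂(N + 1) ≤ 842.
log₂(N + 1) ≤ (842 − 361) / 133 = 3.6165.
N + 1 ≤ 2^3.6165 = 12.2652.
N ≤ 11.2652, so the largest integer N is 11.

11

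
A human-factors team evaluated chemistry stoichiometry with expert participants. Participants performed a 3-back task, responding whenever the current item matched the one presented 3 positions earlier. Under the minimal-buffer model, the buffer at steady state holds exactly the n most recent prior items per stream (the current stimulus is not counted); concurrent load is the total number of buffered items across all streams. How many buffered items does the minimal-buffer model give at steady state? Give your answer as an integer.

The buffer holds the 3 most recent prior items.
Steady-state concurrent load = 3 items.

3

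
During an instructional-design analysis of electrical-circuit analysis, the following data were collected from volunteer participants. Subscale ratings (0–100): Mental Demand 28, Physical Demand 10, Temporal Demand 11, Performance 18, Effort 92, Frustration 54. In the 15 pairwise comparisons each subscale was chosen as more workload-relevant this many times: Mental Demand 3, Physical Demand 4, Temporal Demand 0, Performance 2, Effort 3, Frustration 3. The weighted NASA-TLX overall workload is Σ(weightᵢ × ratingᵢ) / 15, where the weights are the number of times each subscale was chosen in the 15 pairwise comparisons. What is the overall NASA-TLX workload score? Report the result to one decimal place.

39.9

The tallies are the weights (they sum to 15).
Weighted sum = 3·28 + 4·10 + 0·11 + 2·18 + 3·92 + 3·54
            = 84 + 40 + 0 + 36 + 276 + 162 = 598.
Overall workload = 598 / 15 = 39.8667 ≈ 39.9.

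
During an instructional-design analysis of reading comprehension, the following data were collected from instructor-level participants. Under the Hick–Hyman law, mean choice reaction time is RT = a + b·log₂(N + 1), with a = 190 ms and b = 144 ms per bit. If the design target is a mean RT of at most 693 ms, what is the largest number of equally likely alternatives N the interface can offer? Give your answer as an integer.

Set 190 + 144·log₂(N + 1) ≤ 693.
log₂(N + 1) ≤ (693 − 190) / 144 = 3.4931.
N + 1 ≤ 2^3.4931 = 11.2597.
N ≤ 10.2597, so the largest integer N is 10.

10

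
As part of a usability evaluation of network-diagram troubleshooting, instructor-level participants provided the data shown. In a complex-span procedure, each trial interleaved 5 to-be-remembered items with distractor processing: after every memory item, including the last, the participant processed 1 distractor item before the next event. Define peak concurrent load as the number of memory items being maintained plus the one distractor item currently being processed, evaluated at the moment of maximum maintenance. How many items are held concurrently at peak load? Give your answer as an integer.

Maintenance is greatest during the distractor(s) after memory item 5: all 5 memory items are being held.
One distractor item is concurrently being processed.
Peak concurrent load = 5 + 1 = 6 items.

6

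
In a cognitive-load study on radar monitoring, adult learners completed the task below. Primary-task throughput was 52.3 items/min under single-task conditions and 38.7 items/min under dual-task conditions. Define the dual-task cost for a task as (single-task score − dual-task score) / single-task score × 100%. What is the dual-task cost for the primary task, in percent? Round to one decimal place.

Cost = (52.3 − 38.7) / 52.3 × 100%
     = 13.6000 / 52.3 × 100% = 26.0038%.
≈ 26.0%.

26.0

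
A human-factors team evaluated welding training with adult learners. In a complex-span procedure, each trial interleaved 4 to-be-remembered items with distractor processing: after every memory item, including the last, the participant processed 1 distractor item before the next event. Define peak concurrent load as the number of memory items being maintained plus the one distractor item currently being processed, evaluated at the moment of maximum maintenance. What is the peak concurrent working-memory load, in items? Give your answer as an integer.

5

Maintenance is greatest during the distractor(s) after memory item 4: all 4 memory items are being held.
One distractor item is concurrently being processed.
Peak concurrent load = 4 + 1 = 5 items.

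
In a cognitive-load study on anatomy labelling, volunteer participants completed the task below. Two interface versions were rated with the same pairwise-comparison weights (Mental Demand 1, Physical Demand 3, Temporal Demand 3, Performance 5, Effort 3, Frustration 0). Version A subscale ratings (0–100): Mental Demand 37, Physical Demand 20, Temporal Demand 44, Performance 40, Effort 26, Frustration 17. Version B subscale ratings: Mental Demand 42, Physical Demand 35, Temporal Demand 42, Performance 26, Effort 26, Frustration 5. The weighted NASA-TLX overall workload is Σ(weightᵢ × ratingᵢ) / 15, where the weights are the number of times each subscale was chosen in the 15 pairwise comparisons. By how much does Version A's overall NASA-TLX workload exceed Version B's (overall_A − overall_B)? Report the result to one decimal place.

Version A weighted sum = 1·37 + 3·20 + 3·44 + 5·40 + 3·26 + 0·17 = 37 + 60 + 132 + 200 + 78 + 0 = 507; overall_A = 507/15 = 33.8000.
Version B weighted sum = 1·42 + 3·35 + 3·42 + 5·26 + 3·26 + 0·5 = 42 + 105 + 126 + 130 + 78 + 0 = 481; overall_B = 481/15 = 32.0667.
Difference = 33.8000 − 32.0667 = 1.7333 ≈ 1.7.

1.7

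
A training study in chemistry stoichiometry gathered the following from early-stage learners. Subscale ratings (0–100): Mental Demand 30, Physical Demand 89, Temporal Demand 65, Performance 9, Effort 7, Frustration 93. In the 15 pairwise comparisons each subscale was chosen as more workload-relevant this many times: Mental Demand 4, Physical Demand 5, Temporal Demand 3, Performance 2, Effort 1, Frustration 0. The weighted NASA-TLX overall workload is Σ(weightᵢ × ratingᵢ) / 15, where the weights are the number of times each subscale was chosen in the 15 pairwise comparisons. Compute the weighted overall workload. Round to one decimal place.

The tallies are the weights (they sum to 15).
Weighted sum = 4·30 + 5·89 + 3·65 + 2·9 + 1·7 + 0·93
            = 120 + 445 + 195 + 18 + 7 + 0 = 785.
Overall workload = 785 / 15 = 52.3333 ≈ 52.3.

52.3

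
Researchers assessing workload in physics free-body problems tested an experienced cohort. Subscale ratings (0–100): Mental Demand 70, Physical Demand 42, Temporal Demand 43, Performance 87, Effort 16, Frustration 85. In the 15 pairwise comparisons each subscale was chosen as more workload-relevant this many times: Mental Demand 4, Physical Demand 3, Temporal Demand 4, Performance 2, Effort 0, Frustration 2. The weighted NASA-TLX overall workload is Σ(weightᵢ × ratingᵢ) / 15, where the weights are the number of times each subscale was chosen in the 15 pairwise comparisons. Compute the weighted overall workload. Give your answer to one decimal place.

61.5

The tallies are the weights (they sum to 15).
Weighted sum = 4·70 + 3·42 + 4·43 + 2·87 + 0·16 + 2·85
            = 280 + 126 + 172 + 174 + 0 + 170 = 922.
Overall workload = 922 / 15 = 61.4667 ≈ 61.5.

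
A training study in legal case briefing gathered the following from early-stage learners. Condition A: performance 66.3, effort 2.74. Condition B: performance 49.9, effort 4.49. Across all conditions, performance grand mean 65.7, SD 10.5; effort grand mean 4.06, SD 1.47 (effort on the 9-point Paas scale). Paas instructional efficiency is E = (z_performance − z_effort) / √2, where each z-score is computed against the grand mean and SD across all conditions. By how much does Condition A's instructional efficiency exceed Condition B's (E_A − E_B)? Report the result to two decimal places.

1.95

Condition A: z_P = (66.3 − 65.7)/10.5 = 0.0571; z_E = (2.74 − 4.06)/1.47 = -0.8980; E_A = (0.0571 − (-0.8980))/√2 = 0.6754.
Condition B: z_P = (49.9 − 65.7)/10.5 = -1.5048; z_E = (4.49 − 4.06)/1.47 = 0.2925; E_B = (-1.5048 − 0.2925)/√2 = -1.2709.
E_A − E_B = 0.6754 − (-1.2709) = 1.9463 ≈ 1.95.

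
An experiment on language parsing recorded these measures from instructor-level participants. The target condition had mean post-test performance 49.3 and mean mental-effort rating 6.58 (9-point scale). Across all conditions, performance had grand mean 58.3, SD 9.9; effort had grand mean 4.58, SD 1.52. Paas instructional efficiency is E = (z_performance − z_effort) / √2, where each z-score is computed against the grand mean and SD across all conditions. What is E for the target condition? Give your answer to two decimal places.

z_performance = (49.3 − 58.3) / 9.9 = -9.0000 / 9.9 = -0.9091.
z_effort = (6.58 − 4.58) / 1.52 = 2.0000 / 1.52 = 1.3158.
z_P − z_E = -0.9091 − 1.3158 = -2.2249.
E = -2.2249 / √2 = -2.2249 / 1.41421 = -1.5732 ≈ -1.57.

-1.57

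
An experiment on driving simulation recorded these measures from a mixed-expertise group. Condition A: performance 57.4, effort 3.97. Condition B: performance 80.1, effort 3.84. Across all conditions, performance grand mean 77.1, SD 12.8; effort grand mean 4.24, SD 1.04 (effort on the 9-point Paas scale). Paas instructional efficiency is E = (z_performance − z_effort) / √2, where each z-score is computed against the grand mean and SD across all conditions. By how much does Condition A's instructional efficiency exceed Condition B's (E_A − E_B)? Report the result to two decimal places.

Condition A: z_P = (57.4 − 77.1)/12.8 = -1.5391; z_E = (3.97 − 4.24)/1.04 = -0.2596; E_A = (-1.5391 − (-0.2596))/√2 = -0.9047.
Condition B: z_P = (80.1 − 77.1)/12.8 = 0.2344; z_E = (3.84 − 4.24)/1.04 = -0.3846; E_B = (0.2344 − (-0.3846))/√2 = 0.4377.
E_A − E_B = -0.9047 − 0.4377 = -1.3424 ≈ -1.34.

-1.34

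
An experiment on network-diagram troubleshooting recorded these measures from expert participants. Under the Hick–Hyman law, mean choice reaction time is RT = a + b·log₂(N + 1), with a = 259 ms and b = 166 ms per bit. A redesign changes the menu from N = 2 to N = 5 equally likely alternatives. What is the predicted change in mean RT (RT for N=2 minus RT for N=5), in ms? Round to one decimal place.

-166.0

RT(2) = 259 + 166·log₂(3) = 259 + 166·1.5850 = 522.1100 ms.
RT(5) = 259 + 166·log₂(6) = 259 + 166·2.5850 = 688.1100 ms.
Difference = 522.1100 − 688.1100 = -166.0000 ≈ -166.0 ms.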